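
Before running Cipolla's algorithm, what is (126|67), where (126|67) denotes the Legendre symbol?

1

Reduce the numerator: 126 ≡ 59 (mod 67), so (126|67) = (59|67).
Both 59 ≡ 3 and 67 ≡ 3 (mod 4), so reciprocity gives (59|67) = -(67|59). Reduce: 67 ≡ 8 (mod 59). Now have -(8|59).
Factor out 2: 8 = 2^3. Since 59 ≡ 3 (mod 8), (2|59) = -1, and (2|59)^3 = -1. Now have (1|59).
(1|59) = 1. Collecting the sign factors: 1.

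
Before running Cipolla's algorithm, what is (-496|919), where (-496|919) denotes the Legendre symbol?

1

(-496|919)
  = (423|919)    [-496 ≡ 423 mod 919]
  = -(919|423)    [QR: both ≡ 3 mod 4, sign flips]
  = -(73|423)    [919 ≡ 73 mod 423]
  = -(423|73)    [QR: 73 ≡ 1 mod 4, sign kept]
  = -(58|73)    [423 ≡ 58 mod 73]
  = -(29|73)    [73 ≡ 1 mod 8 ⇒ (2|73) = +1]
  = -(73|29)    [QR: 29 ≡ 1 mod 4, sign kept]
  = -(15|29)    [73 ≡ 15 mod 29]
  = -(29|15)    [QR: 29 ≡ 1 mod 4, sign kept]
  = -(14|15)    [29 ≡ 14 mod 15]
  = -(7|15)    [15 ≡ 7 mod 8 ⇒ (2|15) = +1]
  = (15|7)    [QR: both ≡ 3 mod 4, sign flips]
  = (1|7)    [15 ≡ 1 mod 7]
  = 1    [(1|7) = 1]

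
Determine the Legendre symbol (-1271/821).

Pull out -1: (-1271/821) = (-1/821)·(1271/821). Since 821 ≡ 1 (mod 4), (-1/821) = +1. Now have (1271/821).
Reduce the numerator: 1271 ≡ 450 (mod 821), so (1271/821) = (450/821).
Factor out 2: 450 = 2·225. Since 821 ≡ 5 (mod 8), (2/821) = -1. Now have -(225/821).
225 ≡ 1 (mod 4), so quadratic reciprocity gives (225/821) = (821/225). Reduce: 821 ≡ 146 (mod 225). Now have -(146/225).
Factor out 2: 146 = 2·73. Since 225 ≡ 1 (mod 8), (2/225) = +1. Now have -(73/225).
73 ≡ 1 (mod 4), so quadratic reciprocity gives (73/225) = (225/73). Reduce: 225 ≡ 6 (mod 73). Now have -(6/73).
Factor out 2: 6 = 2·3. Since 73 ≡ 1 (mod 8), (2/73) = +1. Now have -(3/73).
73 ≡ 1 (mod 4), so quadratic reciprocity gives (3/73) = (73/3). Reduce: 73 ≡ 1 (mod 3). Now have -(1/3).
(1/3) = 1. Collecting the sign factors: -1.

-1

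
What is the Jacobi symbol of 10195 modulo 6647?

1

(10195/6647)
  = (3548/6647)    [10195 ≡ 3548 mod 6647]
  = (887/6647)    [6647 ≡ 7 mod 8 ⇒ (2/6647)^2 = +1]
  = -(6647/887)    [QR: both ≡ 3 mod 4, sign flips]
  = -(438/887)    [6647 ≡ 438 mod 887]
  = -(219/887)    [887 ≡ 7 mod 8 ⇒ (2/887) = +1]
  = (887/219)    [QR: both ≡ 3 mod 4, sign flips]
  = (11/219)    [887 ≡ 11 mod 219]
  = -(219/11)    [QR: both ≡ 3 mod 4, sign flips]
  = -(10/11)    [219 ≡ 10 mod 11]
  = (5/11)    [11 ≡ 3 mod 8 ⇒ (2/11) = -1]
  = (11/5)    [QR: 5 ≡ 1 mod 4, sign kept]
  = (1/5)    [11 ≡ 1 mod 5]
  = 1    [(1/5) = 1]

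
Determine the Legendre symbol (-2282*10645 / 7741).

1

By multiplicativity, (-2282·10645 / 7741) = (-2282 / 7741)·(10645 / 7741).
First factor (-2282 / 7741):
Pull out -1: (-2282 / 7741) = (-1 / 7741)·(2282 / 7741). Since 7741 ≡ 1 (mod 4), (-1 / 7741) = +1. Now have (2282 / 7741).
Factor out 2: 2282 = 2·1141. Since 7741 ≡ 5 (mod 8), (2 / 7741) = -1. Now have -(1141 / 7741).
1141 ≡ 1 (mod 4), so quadratic reciprocity gives (1141 / 7741) = (7741 / 1141). Reduce: 7741 ≡ 895 (mod 1141). Now have -(895 / 1141).
1141 ≡ 1 (mod 4), so quadratic reciprocity gives (895 / 1141) = (1141 / 895). Reduce: 1141 ≡ 246 (mod 895). Now have -(246 / 895).
Factor out 2: 246 = 2·123. Since 895 ≡ 7 (mod 8), (2 / 895) = +1. Now have -(123 / 895).
Both 123 ≡ 3 and 895 ≡ 3 (mod 4), so reciprocity gives (123 / 895) = -(895 / 123). Reduce: 895 ≡ 34 (mod 123). Now have (34 / 123).
Factor out 2: 34 = 2·17. Since 123 ≡ 3 (mod 8), (2 / 123) = -1. Now have -(17 / 123).
17 ≡ 1 (mod 4), so quadratic reciprocity gives (17 / 123) = (123 / 17). Reduce: 123 ≡ 4 (mod 17). Now have -(4 / 17).
Factor out 2: 4 = 2^2. Since 17 ≡ 1 (mod 8), (2 / 17) = +1, and (2 / 17)^2 = +1. Now have -(1 / 17).
(1 / 17) = 1. Collecting the sign factors: -1.
Second factor (10645 / 7741):
Reduce the numerator: 10645 ≡ 2904 (mod 7741), so (10645 / 7741) = (2904 / 7741).
Factor out 2: 2904 = 2^3·363. Since 7741 ≡ 5 (mod 8), (2 / 7741) = -1, and (2 / 7741)^3 = -1. Now have -(363 / 7741).
7741 ≡ 1 (mod 4), so quadratic reciprocity gives (363 / 7741) = (7741 / 363). Reduce: 7741 ≡ 118 (mod 363). Now have -(118 / 363).
Factor out 2: 118 = 2·59. Since 363 ≡ 3 (mod 8), (2 / 363) = -1. Now have (59 / 363).
Both 59 ≡ 3 and 363 ≡ 3 (mod 4), so reciprocity gives (59 / 363) = -(363 / 59). Reduce: 363 ≡ 9 (mod 59). Now have -(9 / 59).
9 ≡ 1 (mod 4), so quadratic reciprocity gives (9 / 59) = (59 / 9). Reduce: 59 ≡ 5 (mod 9). Now have -(5 / 9).
5 ≡ 1 (mod 4), so quadratic reciprocity gives (5 / 9) = (9 / 5). Reduce: 9 ≡ 4 (mod 5). Now have -(4 / 5).
Factor out 2: 4 = 2^2. Since 5 ≡ 5 (mod 8), (2 / 5) = -1, and (2 / 5)^2 = +1. Now have -(1 / 5).
(1 / 5) = 1. Collecting the sign factors: -1.
Product: (-1)·(-1) = 1.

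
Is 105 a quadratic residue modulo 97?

yes

(105|97)
  = (8|97)    [105 ≡ 8 mod 97]
  = (1|97)    [97 ≡ 1 mod 8 ⇒ (2|97)^3 = +1]
  = 1    [(1|97) = 1]
(105|97) = 1, and 97 is prime, so 105 is a quadratic residue mod 97.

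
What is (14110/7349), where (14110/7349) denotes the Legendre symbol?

-1

Reduce the numerator: 14110 ≡ 6761 (mod 7349), so (14110/7349) = (6761/7349).
6761 ≡ 1 (mod 4), so quadratic reciprocity gives (6761/7349) = (7349/6761). Reduce: 7349 ≡ 588 (mod 6761). Now have (588/6761).
Factor out 2: 588 = 2^2·147. Since 6761 ≡ 1 (mod 8), (2/6761) = +1, and (2/6761)^2 = +1. Now have (147/6761).
6761 ≡ 1 (mod 4), so quadratic reciprocity gives (147/6761) = (6761/147). Reduce: 6761 ≡ 146 (mod 147). Now have (146/147).
Factor out 2: 146 = 2·73. Since 147 ≡ 3 (mod 8), (2/147) = -1. Now have -(73/147).
73 ≡ 1 (mod 4), so quadratic reciprocity gives (73/147) = (147/73). Reduce: 147 ≡ 1 (mod 73). Now have -(1/73).
(1/73) = 1. Collecting the sign factors: -1.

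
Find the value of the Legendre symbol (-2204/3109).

-1

(-2204/3109)
  = (905/3109)    [-2204 ≡ 905 mod 3109]
  = (3109/905)    [QR: 905 ≡ 1 mod 4, sign kept]
  = (394/905)    [3109 ≡ 394 mod 905]
  = (197/905)    [905 ≡ 1 mod 8 ⇒ (2/905) = +1]
  = (905/197)    [QR: 197 ≡ 1 mod 4, sign kept]
  = (117/197)    [905 ≡ 117 mod 197]
  = (197/117)    [QR: 117 ≡ 1 mod 4, sign kept]
  = (80/117)    [197 ≡ 80 mod 117]
  = (5/117)    [117 ≡ 5 mod 8 ⇒ (2/117)^4 = +1]
  = (117/5)    [QR: 5 ≡ 1 mod 4, sign kept]
  = (2/5)    [117 ≡ 2 mod 5]
  = -(1/5)    [5 ≡ 5 mod 8 ⇒ (2/5) = -1]
  = -1    [(1/5) = 1]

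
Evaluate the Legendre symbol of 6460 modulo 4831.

Reduce the numerator: 6460 ≡ 1629 (mod 4831), so (6460/4831) = (1629/4831).
1629 ≡ 1 (mod 4), so quadratic reciprocity gives (1629/4831) = (4831/1629). Reduce: 4831 ≡ 1573 (mod 1629). Now have (1573/1629).
1573 ≡ 1 (mod 4), so quadratic reciprocity gives (1573/1629) = (1629/1573). Reduce: 1629 ≡ 56 (mod 1573). Now have (56/1573).
Factor out 2: 56 = 2^3·7. Since 1573 ≡ 5 (mod 8), (2/1573) = -1, and (2/1573)^3 = -1. Now have -(7/1573).
1573 ≡ 1 (mod 4), so quadratic reciprocity gives (7/1573) = (1573/7). Reduce: 1573 ≡ 5 (mod 7). Now have -(5/7).
5 ≡ 1 (mod 4), so quadratic reciprocity gives (5/7) = (7/5). Reduce: 7 ≡ 2 (mod 5). Now have -(2/5).
Factor out 2: 2 = 2. Since 5 ≡ 5 (mod 8), (2/5) = -1. Now have (1/5).
(1/5) = 1. Collecting the sign factors: 1.

1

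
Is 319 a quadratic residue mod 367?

(319|367)
  = -(367|319)    [QR: both ≡ 3 mod 4, sign flips]
  = -(48|319)    [367 ≡ 48 mod 319]
  = -(3|319)    [319 ≡ 7 mod 8 ⇒ (2|319)^4 = +1]
  = (319|3)    [QR: both ≡ 3 mod 4, sign flips]
  = (1|3)    [319 ≡ 1 mod 3]
  = 1    [(1|3) = 1]
The Legendre symbol is 1, so x^2 ≡ 319 (mod 367) has solution.

yes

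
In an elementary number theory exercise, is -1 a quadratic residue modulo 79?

no

Pull out -1: (-1/79) = (-1/79)·(1/79). Since 79 ≡ 3 (mod 4), (-1/79) = -1. Now have -(1/79).
(1/79) = 1. Collecting the sign factors: -1.
The Legendre symbol is -1, so x^2 ≡ -1 (mod 79) has no solution.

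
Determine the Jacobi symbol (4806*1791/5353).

By multiplicativity, (4806·1791/5353) = (4806/5353)·(1791/5353).
First factor (4806/5353):
Factor out 2: 4806 = 2·2403. Since 5353 ≡ 1 (mod 8), (2/5353) = +1. Now have (2403/5353).
5353 ≡ 1 (mod 4), so quadratic reciprocity gives (2403/5353) = (5353/2403). Reduce: 5353 ≡ 547 (mod 2403). Now have (547/2403).
Both 547 ≡ 3 and 2403 ≡ 3 (mod 4), so reciprocity gives (547/2403) = -(2403/547). Reduce: 2403 ≡ 215 (mod 547). Now have -(215/547).
Both 215 ≡ 3 and 547 ≡ 3 (mod 4), so reciprocity gives (215/547) = -(547/215). Reduce: 547 ≡ 117 (mod 215). Now have (117/215).
117 ≡ 1 (mod 4), so quadratic reciprocity gives (117/215) = (215/117). Reduce: 215 ≡ 98 (mod 117). Now have (98/117).
Factor out 2: 98 = 2·49. Since 117 ≡ 5 (mod 8), (2/117) = -1. Now have -(49/117).
49 ≡ 1 (mod 4), so quadratic reciprocity gives (49/117) = (117/49). Reduce: 117 ≡ 19 (mod 49). Now have -(19/49).
49 ≡ 1 (mod 4), so quadratic reciprocity gives (19/49) = (49/19). Reduce: 49 ≡ 11 (mod 19). Now have -(11/19).
Both 11 ≡ 3 and 19 ≡ 3 (mod 4), so reciprocity gives (11/19) = -(19/11). Reduce: 19 ≡ 8 (mod 11). Now have (8/11).
Factor out 2: 8 = 2^3. Since 11 ≡ 3 (mod 8), (2/11) = -1, and (2/11)^3 = -1. Now have -(1/11).
(1/11) = 1. Collecting the sign factors: -1.
Second factor (1791/5353):
5353 ≡ 1 (mod 4), so quadratic reciprocity gives (1791/5353) = (5353/1791). Reduce: 5353 ≡ 1771 (mod 1791). Now have (1771/1791).
Both 1771 ≡ 3 and 1791 ≡ 3 (mod 4), so reciprocity gives (1771/1791) = -(1791/1771). Reduce: 1791 ≡ 20 (mod 1771). Now have -(20/1771).
Factor out 2: 20 = 2^2·5. Since 1771 ≡ 3 (mod 8), (2/1771) = -1, and (2/1771)^2 = +1. Now have -(5/1771).
5 ≡ 1 (mod 4), so quadratic reciprocity gives (5/1771) = (1771/5). Reduce: 1771 ≡ 1 (mod 5). Now have -(1/5).
(1/5) = 1. Collecting the sign factors: -1.
Product: (-1)·(-1) = 1.

1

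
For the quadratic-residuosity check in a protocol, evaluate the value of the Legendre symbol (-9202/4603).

1

(-9202/4603)
  = -(9202/4603)    [4603 ≡ 3 mod 4 ⇒ (-1/4603) = -1]
  = -(4599/4603)    [9202 ≡ 4599 mod 4603]
  = (4603/4599)    [QR: both ≡ 3 mod 4, sign flips]
  = (4/4599)    [4603 ≡ 4 mod 4599]
  = (1/4599)    [4599 ≡ 7 mod 8 ⇒ (2/4599)^2 = +1]
  = 1    [(1/4599) = 1]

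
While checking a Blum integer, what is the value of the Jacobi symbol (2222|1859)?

0

(2222|1859)
  = (363|1859)    [2222 ≡ 363 mod 1859]
  = -(1859|363)    [QR: both ≡ 3 mod 4, sign flips]
  = -(44|363)    [1859 ≡ 44 mod 363]
  = -(11|363)    [363 ≡ 3 mod 8 ⇒ (2|363)^2 = +1]
  = (363|11)    [QR: both ≡ 3 mod 4, sign flips]
  = (0|11)    [363 ≡ 0 mod 11]
  = 0    [numerator 0, gcd > 1]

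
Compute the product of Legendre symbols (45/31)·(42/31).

-1

By multiplicativity, (45·42/31) = (45/31)·(42/31).
First factor (45/31):
Reduce the numerator: 45 ≡ 14 (mod 31), so (45/31) = (14/31).
Factor out 2: 14 = 2·7. Since 31 ≡ 7 (mod 8), (2/31) = +1. Now have (7/31).
Both 7 ≡ 3 and 31 ≡ 3 (mod 4), so reciprocity gives (7/31) = -(31/7). Reduce: 31 ≡ 3 (mod 7). Now have -(3/7).
Both 3 ≡ 3 and 7 ≡ 3 (mod 4), so reciprocity gives (3/7) = -(7/3). Reduce: 7 ≡ 1 (mod 3). Now have (1/3).
(1/3) = 1. Collecting the sign factors: 1.
Second factor (42/31):
Reduce the numerator: 42 ≡ 11 (mod 31), so (42/31) = (11/31).
Both 11 ≡ 3 and 31 ≡ 3 (mod 4), so reciprocity gives (11/31) = -(31/11). Reduce: 31 ≡ 9 (mod 11). Now have -(9/11).
9 ≡ 1 (mod 4), so quadratic reciprocity gives (9/11) = (11/9). Reduce: 11 ≡ 2 (mod 9). Now have -(2/9).
Factor out 2: 2 = 2. Since 9 ≡ 1 (mod 8), (2/9) = +1. Now have -(1/9).
(1/9) = 1. Collecting the sign factors: -1.
Product: (1)·(-1) = -1.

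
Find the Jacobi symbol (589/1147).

(589/1147)
  = (1147/589)    [QR: 589 ≡ 1 mod 4, sign kept]
  = (558/589)    [1147 ≡ 558 mod 589]
  = -(279/589)    [589 ≡ 5 mod 8 ⇒ (2/589) = -1]
  = -(589/279)    [QR: 589 ≡ 1 mod 4, sign kept]
  = -(31/279)    [589 ≡ 31 mod 279]
  = (279/31)    [QR: both ≡ 3 mod 4, sign flips]
  = (0/31)    [279 ≡ 0 mod 31]
  = 0    [numerator 0, gcd > 1]

0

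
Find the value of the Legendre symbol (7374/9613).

(7374/9613)
  = -(3687/9613)    [9613 ≡ 5 mod 8 ⇒ (2/9613) = -1]
  = -(9613/3687)    [QR: 9613 ≡ 1 mod 4, sign kept]
  = -(2239/3687)    [9613 ≡ 2239 mod 3687]
  = (3687/2239)    [QR: both ≡ 3 mod 4, sign flips]
  = (1448/2239)    [3687 ≡ 1448 mod 2239]
  = (181/2239)    [2239 ≡ 7 mod 8 ⇒ (2/2239)^3 = +1]
  = (2239/181)    [QR: 181 ≡ 1 mod 4, sign kept]
  = (67/181)    [2239 ≡ 67 mod 181]
  = (181/67)    [QR: 181 ≡ 1 mod 4, sign kept]
  = (47/67)    [181 ≡ 47 mod 67]
  = -(67/47)    [QR: both ≡ 3 mod 4, sign flips]
  = -(20/47)    [67 ≡ 20 mod 47]
  = -(5/47)    [47 ≡ 7 mod 8 ⇒ (2/47)^2 = +1]
  = -(47/5)    [QR: 5 ≡ 1 mod 4, sign kept]
  = -(2/5)    [47 ≡ 2 mod 5]
  = (1/5)    [5 ≡ 5 mod 8 ⇒ (2/5) = -1]
  = 1    [(1/5) = 1]

1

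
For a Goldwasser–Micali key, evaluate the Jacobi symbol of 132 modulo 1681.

1

(132 / 1681)
  = (33 / 1681)    [1681 ≡ 1 mod 8 ⇒ (2 / 1681)^2 = +1]
  = (1681 / 33)    [QR: 33 ≡ 1 mod 4, sign kept]
  = (31 / 33)    [1681 ≡ 31 mod 33]
  = (33 / 31)    [QR: 33 ≡ 1 mod 4, sign kept]
  = (2 / 31)    [33 ≡ 2 mod 31]
  = (1 / 31)    [31 ≡ 7 mod 8 ⇒ (2 / 31) = +1]
  = 1    [(1 / 31) = 1]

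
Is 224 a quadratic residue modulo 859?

no

(224|859)
  = -(7|859)    [859 ≡ 3 mod 8 ⇒ (2|859)^5 = -1]
  = (859|7)    [QR: both ≡ 3 mod 4, sign flips]
  = (5|7)    [859 ≡ 5 mod 7]
  = (7|5)    [QR: 5 ≡ 1 mod 4, sign kept]
  = (2|5)    [7 ≡ 2 mod 5]
  = -(1|5)    [5 ≡ 5 mod 8 ⇒ (2|5) = -1]
  = -1    [(1|5) = 1]
(224|859) = -1, and 859 is prime, so 224 is not a quadratic residue mod 859.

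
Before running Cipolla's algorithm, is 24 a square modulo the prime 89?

no

Factor out 2: 24 = 2^3·3. Since 89 ≡ 1 (mod 8), (2|89) = +1, and (2|89)^3 = +1. Now have (3|89).
89 ≡ 1 (mod 4), so quadratic reciprocity gives (3|89) = (89|3). Reduce: 89 ≡ 2 (mod 3). Now have (2|3).
Factor out 2: 2 = 2. Since 3 ≡ 3 (mod 8), (2|3) = -1. Now have -(1|3).
(1|3) = 1. Collecting the sign factors: -1.
The Legendre symbol is -1, so x^2 ≡ 24 (mod 89) has no solution.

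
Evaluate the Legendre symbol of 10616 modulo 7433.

Reduce the numerator: 10616 ≡ 3183 (mod 7433), so (10616 / 7433) = (3183 / 7433).
7433 ≡ 1 (mod 4), so quadratic reciprocity gives (3183 / 7433) = (7433 / 3183). Reduce: 7433 ≡ 1067 (mod 3183). Now have (1067 / 3183).
Both 1067 ≡ 3 and 3183 ≡ 3 (mod 4), so reciprocity gives (1067 / 3183) = -(3183 / 1067). Reduce: 3183 ≡ 1049 (mod 1067). Now have -(1049 / 1067).
1049 ≡ 1 (mod 4), so quadratic reciprocity gives (1049 / 1067) = (1067 / 1049). Reduce: 1067 ≡ 18 (mod 1049). Now have -(18 / 1049).
Factor out 2: 18 = 2·9. Since 1049 ≡ 1 (mod 8), (2 / 1049) = +1. Now have -(9 / 1049).
9 ≡ 1 (mod 4), so quadratic reciprocity gives (9 / 1049) = (1049 / 9). Reduce: 1049 ≡ 5 (mod 9). Now have -(5 / 9).
5 ≡ 1 (mod 4), so quadratic reciprocity gives (5 / 9) = (9 / 5). Reduce: 9 ≡ 4 (mod 5). Now have -(4 / 5).
Factor out 2: 4 = 2^2. Since 5 ≡ 5 (mod 8), (2 / 5) = -1, and (2 / 5)^2 = +1. Now have -(1 / 5).
(1 / 5) = 1. Collecting the sign factors: -1.

-1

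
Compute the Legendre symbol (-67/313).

(-67/313)
  = (67/313)    [313 ≡ 1 mod 4 ⇒ (-1/313) = +1]
  = (313/67)    [QR: 313 ≡ 1 mod 4, sign kept]
  = (45/67)    [313 ≡ 45 mod 67]
  = (67/45)    [QR: 45 ≡ 1 mod 4, sign kept]
  = (22/45)    [67 ≡ 22 mod 45]
  = -(11/45)    [45 ≡ 5 mod 8 ⇒ (2/45) = -1]
  = -(45/11)    [QR: 45 ≡ 1 mod 4, sign kept]
  = -(1/11)    [45 ≡ 1 mod 11]
  = -1    [(1/11) = 1]

-1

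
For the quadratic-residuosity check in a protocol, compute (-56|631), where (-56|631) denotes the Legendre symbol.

1

(-56|631)
  = -(56|631)    [631 ≡ 3 mod 4 ⇒ (-1|631) = -1]
  = -(7|631)    [631 ≡ 7 mod 8 ⇒ (2|631)^3 = +1]
  = (631|7)    [QR: both ≡ 3 mod 4, sign flips]
  = (1|7)    [631 ≡ 1 mod 7]
  = 1    [(1|7) = 1]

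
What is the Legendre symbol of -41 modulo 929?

Pull out -1: (-41/929) = (-1/929)·(41/929). Since 929 ≡ 1 (mod 4), (-1/929) = +1. Now have (41/929).
41 ≡ 1 (mod 4), so quadratic reciprocity gives (41/929) = (929/41). Reduce: 929 ≡ 27 (mod 41). Now have (27/41).
41 ≡ 1 (mod 4), so quadratic reciprocity gives (27/41) = (41/27). Reduce: 41 ≡ 14 (mod 27). Now have (14/27).
Factor out 2: 14 = 2·7. Since 27 ≡ 3 (mod 8), (2/27) = -1. Now have -(7/27).
Both 7 ≡ 3 and 27 ≡ 3 (mod 4), so reciprocity gives (7/27) = -(27/7). Reduce: 27 ≡ 6 (mod 7). Now have (6/7).
Factor out 2: 6 = 2·3. Since 7 ≡ 7 (mod 8), (2/7) = +1. Now have (3/7).
Both 3 ≡ 3 and 7 ≡ 3 (mod 4), so reciprocity gives (3/7) = -(7/3). Reduce: 7 ≡ 1 (mod 3). Now have -(1/3).
(1/3) = 1. Collecting the sign factors: -1.

-1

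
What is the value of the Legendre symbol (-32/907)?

1

(-32/907)
  = (875/907)    [-32 ≡ 875 mod 907]
  = -(907/875)    [QR: both ≡ 3 mod 4, sign flips]
  = -(32/875)    [907 ≡ 32 mod 875]
  = (1/875)    [875 ≡ 3 mod 8 ⇒ (2/875)^5 = -1]
  = 1    [(1/875) = 1]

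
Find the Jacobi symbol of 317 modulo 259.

(317|259)
  = (58|259)    [317 ≡ 58 mod 259]
  = -(29|259)    [259 ≡ 3 mod 8 ⇒ (2|259) = -1]
  = -(259|29)    [QR: 29 ≡ 1 mod 4, sign kept]
  = -(27|29)    [259 ≡ 27 mod 29]
  = -(29|27)    [QR: 29 ≡ 1 mod 4, sign kept]
  = -(2|27)    [29 ≡ 2 mod 27]
  = (1|27)    [27 ≡ 3 mod 8 ⇒ (2|27) = -1]
  = 1    [(1|27) = 1]

1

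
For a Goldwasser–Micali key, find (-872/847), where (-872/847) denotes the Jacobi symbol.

-1

(-872/847)
  = (822/847)    [-872 ≡ 822 mod 847]
  = (411/847)    [847 ≡ 7 mod 8 ⇒ (2/847) = +1]
  = -(847/411)    [QR: both ≡ 3 mod 4, sign flips]
  = -(25/411)    [847 ≡ 25 mod 411]
  = -(411/25)    [QR: 25 ≡ 1 mod 4, sign kept]
  = -(11/25)    [411 ≡ 11 mod 25]
  = -(25/11)    [QR: 25 ≡ 1 mod 4, sign kept]
  = -(3/11)    [25 ≡ 3 mod 11]
  = (11/3)    [QR: both ≡ 3 mod 4, sign flips]
  = (2/3)    [11 ≡ 2 mod 3]
  = -(1/3)    [3 ≡ 3 mod 8 ⇒ (2/3) = -1]
  = -1    [(1/3) = 1]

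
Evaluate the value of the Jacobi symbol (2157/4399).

-1

2157 ≡ 1 (mod 4), so quadratic reciprocity gives (2157/4399) = (4399/2157). Reduce: 4399 ≡ 85 (mod 2157). Now have (85/2157).
85 ≡ 1 (mod 4), so quadratic reciprocity gives (85/2157) = (2157/85). Reduce: 2157 ≡ 32 (mod 85). Now have (32/85).
Factor out 2: 32 = 2^5. Since 85 ≡ 5 (mod 8), (2/85) = -1, and (2/85)^5 = -1. Now have -(1/85).
(1/85) = 1. Collecting the sign factors: -1.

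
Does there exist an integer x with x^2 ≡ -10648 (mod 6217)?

no

Pull out -1: (-10648|6217) = (-1|6217)·(10648|6217). Since 6217 ≡ 1 (mod 4), (-1|6217) = +1. Now have (10648|6217).
Reduce the numerator: 10648 ≡ 4431 (mod 6217), so (10648|6217) = (4431|6217).
6217 ≡ 1 (mod 4), so quadratic reciprocity gives (4431|6217) = (6217|4431). Reduce: 6217 ≡ 1786 (mod 4431). Now have (1786|4431).
Factor out 2: 1786 = 2·893. Since 4431 ≡ 7 (mod 8), (2|4431) = +1. Now have (893|4431).
893 ≡ 1 (mod 4), so quadratic reciprocity gives (893|4431) = (4431|893). Reduce: 4431 ≡ 859 (mod 893). Now have (859|893).
893 ≡ 1 (mod 4), so quadratic reciprocity gives (859|893) = (893|859). Reduce: 893 ≡ 34 (mod 859). Now have (34|859).
Factor out 2: 34 = 2·17. Since 859 ≡ 3 (mod 8), (2|859) = -1. Now have -(17|859).
17 ≡ 1 (mod 4), so quadratic reciprocity gives (17|859) = (859|17). Reduce: 859 ≡ 9 (mod 17). Now have -(9|17).
9 ≡ 1 (mod 4), so quadratic reciprocity gives (9|17) = (17|9). Reduce: 17 ≡ 8 (mod 9). Now have -(8|9).
Factor out 2: 8 = 2^3. Since 9 ≡ 1 (mod 8), (2|9) = +1, and (2|9)^3 = +1. Now have -(1|9).
(1|9) = 1. Collecting the sign factors: -1.
(-10648|6217) = -1, and 6217 is prime, so -10648 is not a quadratic residue mod 6217.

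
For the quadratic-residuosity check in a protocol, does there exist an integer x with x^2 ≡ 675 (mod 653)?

Reduce the numerator: 675 ≡ 22 (mod 653), so (675/653) = (22/653).
Factor out 2: 22 = 2·11. Since 653 ≡ 5 (mod 8), (2/653) = -1. Now have -(11/653).
653 ≡ 1 (mod 4), so quadratic reciprocity gives (11/653) = (653/11). Reduce: 653 ≡ 4 (mod 11). Now have -(4/11).
Factor out 2: 4 = 2^2. Since 11 ≡ 3 (mod 8), (2/11) = -1, and (2/11)^2 = +1. Now have -(1/11).
(1/11) = 1. Collecting the sign factors: -1.
The Legendre symbol is -1, so x^2 ≡ 675 (mod 653) has no solution.

no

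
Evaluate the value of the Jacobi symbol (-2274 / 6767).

(-2274 / 6767)
  = -(2274 / 6767)    [6767 ≡ 3 mod 4 ⇒ (-1 / 6767) = -1]
  = -(1137 / 6767)    [6767 ≡ 7 mod 8 ⇒ (2 / 6767) = +1]
  = -(6767 / 1137)    [QR: 1137 ≡ 1 mod 4, sign kept]
  = -(1082 / 1137)    [6767 ≡ 1082 mod 1137]
  = -(541 / 1137)    [1137 ≡ 1 mod 8 ⇒ (2 / 1137) = +1]
  = -(1137 / 541)    [QR: 541 ≡ 1 mod 4, sign kept]
  = -(55 / 541)    [1137 ≡ 55 mod 541]
  = -(541 / 55)    [QR: 541 ≡ 1 mod 4, sign kept]
  = -(46 / 55)    [541 ≡ 46 mod 55]
  = -(23 / 55)    [55 ≡ 7 mod 8 ⇒ (2 / 55) = +1]
  = (55 / 23)    [QR: both ≡ 3 mod 4, sign flips]
  = (9 / 23)    [55 ≡ 9 mod 23]
  = (23 / 9)    [QR: 9 ≡ 1 mod 4, sign kept]
  = (5 / 9)    [23 ≡ 5 mod 9]
  = (9 / 5)    [QR: 5 ≡ 1 mod 4, sign kept]
  = (4 / 5)    [9 ≡ 4 mod 5]
  = (1 / 5)    [5 ≡ 5 mod 8 ⇒ (2 / 5)^2 = +1]
  = 1    [(1 / 5) = 1]

1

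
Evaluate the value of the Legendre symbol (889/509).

Reduce the numerator: 889 ≡ 380 (mod 509), so (889/509) = (380/509).
Factor out 2: 380 = 2^2·95. Since 509 ≡ 5 (mod 8), (2/509) = -1, and (2/509)^2 = +1. Now have (95/509).
509 ≡ 1 (mod 4), so quadratic reciprocity gives (95/509) = (509/95). Reduce: 509 ≡ 34 (mod 95). Now have (34/95).
Factor out 2: 34 = 2·17. Since 95 ≡ 7 (mod 8), (2/95) = +1. Now have (17/95).
17 ≡ 1 (mod 4), so quadratic reciprocity gives (17/95) = (95/17). Reduce: 95 ≡ 10 (mod 17). Now have (10/17).
Factor out 2: 10 = 2·5. Since 17 ≡ 1 (mod 8), (2/17) = +1. Now have (5/17).
5 ≡ 1 (mod 4), so quadratic reciprocity gives (5/17) = (17/5). Reduce: 17 ≡ 2 (mod 5). Now have (2/5).
Factor out 2: 2 = 2. Since 5 ≡ 5 (mod 8), (2/5) = -1. Now have -(1/5).
(1/5) = 1. Collecting the sign factors: -1.

-1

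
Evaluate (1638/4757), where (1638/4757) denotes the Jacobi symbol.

(1638/4757)
  = -(819/4757)    [4757 ≡ 5 mod 8 ⇒ (2/4757) = -1]
  = -(4757/819)    [QR: 4757 ≡ 1 mod 4, sign kept]
  = -(662/819)    [4757 ≡ 662 mod 819]
  = (331/819)    [819 ≡ 3 mod 8 ⇒ (2/819) = -1]
  = -(819/331)    [QR: both ≡ 3 mod 4, sign flips]
  = -(157/331)    [819 ≡ 157 mod 331]
  = -(331/157)    [QR: 157 ≡ 1 mod 4, sign kept]
  = -(17/157)    [331 ≡ 17 mod 157]
  = -(157/17)    [QR: 17 ≡ 1 mod 4, sign kept]
  = -(4/17)    [157 ≡ 4 mod 17]
  = -(1/17)    [17 ≡ 1 mod 8 ⇒ (2/17)^2 = +1]
  = -1    [(1/17) = 1]

-1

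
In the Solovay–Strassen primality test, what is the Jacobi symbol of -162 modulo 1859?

Pull out -1: (-162/1859) = (-1/1859)·(162/1859). Since 1859 ≡ 3 (mod 4), (-1/1859) = -1. Now have -(162/1859).
Factor out 2: 162 = 2·81. Since 1859 ≡ 3 (mod 8), (2/1859) = -1. Now have (81/1859).
81 ≡ 1 (mod 4), so quadratic reciprocity gives (81/1859) = (1859/81). Reduce: 1859 ≡ 77 (mod 81). Now have (77/81).
77 ≡ 1 (mod 4), so quadratic reciprocity gives (77/81) = (81/77). Reduce: 81 ≡ 4 (mod 77). Now have (4/77).
Factor out 2: 4 = 2^2. Since 77 ≡ 5 (mod 8), (2/77) = -1, and (2/77)^2 = +1. Now have (1/77).
(1/77) = 1. Collecting the sign factors: 1.

1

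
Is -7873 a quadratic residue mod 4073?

(-7873/4073)
  = (7873/4073)    [4073 ≡ 1 mod 4 ⇒ (-1/4073) = +1]
  = (3800/4073)    [7873 ≡ 3800 mod 4073]
  = (475/4073)    [4073 ≡ 1 mod 8 ⇒ (2/4073)^3 = +1]
  = (4073/475)    [QR: 4073 ≡ 1 mod 4, sign kept]
  = (273/475)    [4073 ≡ 273 mod 475]
  = (475/273)    [QR: 273 ≡ 1 mod 4, sign kept]
  = (202/273)    [475 ≡ 202 mod 273]
  = (101/273)    [273 ≡ 1 mod 8 ⇒ (2/273) = +1]
  = (273/101)    [QR: 101 ≡ 1 mod 4, sign kept]
  = (71/101)    [273 ≡ 71 mod 101]
  = (101/71)    [QR: 101 ≡ 1 mod 4, sign kept]
  = (30/71)    [101 ≡ 30 mod 71]
  = (15/71)    [71 ≡ 7 mod 8 ⇒ (2/71) = +1]
  = -(71/15)    [QR: both ≡ 3 mod 4, sign flips]
  = -(11/15)    [71 ≡ 11 mod 15]
  = (15/11)    [QR: both ≡ 3 mod 4, sign flips]
  = (4/11)    [15 ≡ 4 mod 11]
  = (1/11)    [11 ≡ 3 mod 8 ⇒ (2/11)^2 = +1]
  = 1    [(1/11) = 1]
(-7873/4073) = 1, and 4073 is prime, so -7873 is a quadratic residue mod 4073.

yes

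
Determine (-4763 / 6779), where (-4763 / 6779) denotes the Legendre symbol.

Reduce the numerator: -4763 ≡ 2016 (mod 6779), so (-4763 / 6779) = (2016 / 6779).
Factor out 2: 2016 = 2^5·63. Since 6779 ≡ 3 (mod 8), (2 / 6779) = -1, and (2 / 6779)^5 = -1. Now have -(63 / 6779).
Both 63 ≡ 3 and 6779 ≡ 3 (mod 4), so reciprocity gives (63 / 6779) = -(6779 / 63). Reduce: 6779 ≡ 38 (mod 63). Now have (38 / 63).
Factor out 2: 38 = 2·19. Since 63 ≡ 7 (mod 8), (2 / 63) = +1. Now have (19 / 63).
Both 19 ≡ 3 and 63 ≡ 3 (mod 4), so reciprocity gives (19 / 63) = -(63 / 19). Reduce: 63 ≡ 6 (mod 19). Now have -(6 / 19).
Factor out 2: 6 = 2·3. Since 19 ≡ 3 (mod 8), (2 / 19) = -1. Now have (3 / 19).
Both 3 ≡ 3 and 19 ≡ 3 (mod 4), so reciprocity gives (3 / 19) = -(19 / 3). Reduce: 19 ≡ 1 (mod 3). Now have -(1 / 3).
(1 / 3) = 1. Collecting the sign factors: -1.

-1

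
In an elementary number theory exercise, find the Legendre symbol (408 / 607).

1

(408 / 607)
  = (51 / 607)    [607 ≡ 7 mod 8 ⇒ (2 / 607)^3 = +1]
  = -(607 / 51)    [QR: both ≡ 3 mod 4, sign flips]
  = -(46 / 51)    [607 ≡ 46 mod 51]
  = (23 / 51)    [51 ≡ 3 mod 8 ⇒ (2 / 51) = -1]
  = -(51 / 23)    [QR: both ≡ 3 mod 4, sign flips]
  = -(5 / 23)    [51 ≡ 5 mod 23]
  = -(23 / 5)    [QR: 5 ≡ 1 mod 4, sign kept]
  = -(3 / 5)    [23 ≡ 3 mod 5]
  = -(5 / 3)    [QR: 5 ≡ 1 mod 4, sign kept]
  = -(2 / 3)    [5 ≡ 2 mod 3]
  = (1 / 3)    [3 ≡ 3 mod 8 ⇒ (2 / 3) = -1]
  = 1    [(1 / 3) = 1]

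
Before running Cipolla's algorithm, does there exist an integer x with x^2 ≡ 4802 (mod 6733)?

no

(4802/6733)
  = -(2401/6733)    [6733 ≡ 5 mod 8 ⇒ (2/6733) = -1]
  = -(6733/2401)    [QR: 2401 ≡ 1 mod 4, sign kept]
  = -(1931/2401)    [6733 ≡ 1931 mod 2401]
  = -(2401/1931)    [QR: 2401 ≡ 1 mod 4, sign kept]
  = -(470/1931)    [2401 ≡ 470 mod 1931]
  = (235/1931)    [1931 ≡ 3 mod 8 ⇒ (2/1931) = -1]
  = -(1931/235)    [QR: both ≡ 3 mod 4, sign flips]
  = -(51/235)    [1931 ≡ 51 mod 235]
  = (235/51)    [QR: both ≡ 3 mod 4, sign flips]
  = (31/51)    [235 ≡ 31 mod 51]
  = -(51/31)    [QR: both ≡ 3 mod 4, sign flips]
  = -(20/31)    [51 ≡ 20 mod 31]
  = -(5/31)    [31 ≡ 7 mod 8 ⇒ (2/31)^2 = +1]
  = -(31/5)    [QR: 5 ≡ 1 mod 4, sign kept]
  = -(1/5)    [31 ≡ 1 mod 5]
  = -1    [(1/5) = 1]
(4802/6733) = -1, and 6733 is prime, so 4802 is not a quadratic residue mod 6733.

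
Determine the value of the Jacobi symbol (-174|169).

(-174|169)
  = (164|169)    [-174 ≡ 164 mod 169]
  = (41|169)    [169 ≡ 1 mod 8 ⇒ (2|169)^2 = +1]
  = (169|41)    [QR: 41 ≡ 1 mod 4, sign kept]
  = (5|41)    [169 ≡ 5 mod 41]
  = (41|5)    [QR: 5 ≡ 1 mod 4, sign kept]
  = (1|5)    [41 ≡ 1 mod 5]
  = 1    [(1|5) = 1]

1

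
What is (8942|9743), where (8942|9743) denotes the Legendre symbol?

Factor out 2: 8942 = 2·4471. Since 9743 ≡ 7 (mod 8), (2|9743) = +1. Now have (4471|9743).
Both 4471 ≡ 3 and 9743 ≡ 3 (mod 4), so reciprocity gives (4471|9743) = -(9743|4471). Reduce: 9743 ≡ 801 (mod 4471). Now have -(801|4471).
801 ≡ 1 (mod 4), so quadratic reciprocity gives (801|4471) = (4471|801). Reduce: 4471 ≡ 466 (mod 801). Now have -(466|801).
Factor out 2: 466 = 2·233. Since 801 ≡ 1 (mod 8), (2|801) = +1. Now have -(233|801).
233 ≡ 1 (mod 4), so quadratic reciprocity gives (233|801) = (801|233). Reduce: 801 ≡ 102 (mod 233). Now have -(102|233).
Factor out 2: 102 = 2·51. Since 233 ≡ 1 (mod 8), (2|233) = +1. Now have -(51|233).
233 ≡ 1 (mod 4), so quadratic reciprocity gives (51|233) = (233|51). Reduce: 233 ≡ 29 (mod 51). Now have -(29|51).
29 ≡ 1 (mod 4), so quadratic reciprocity gives (29|51) = (51|29). Reduce: 51 ≡ 22 (mod 29). Now have -(22|29).
Factor out 2: 22 = 2·11. Since 29 ≡ 5 (mod 8), (2|29) = -1. Now have (11|29).
29 ≡ 1 (mod 4), so quadratic reciprocity gives (11|29) = (29|11). Reduce: 29 ≡ 7 (mod 11). Now have (7|11).
Both 7 ≡ 3 and 11 ≡ 3 (mod 4), so reciprocity gives (7|11) = -(11|7). Reduce: 11 ≡ 4 (mod 7). Now have -(4|7).
Factor out 2: 4 = 2^2. Since 7 ≡ 7 (mod 8), (2|7) = +1, and (2|7)^2 = +1. Now have -(1|7).
(1|7) = 1. Collecting the sign factors: -1.

-1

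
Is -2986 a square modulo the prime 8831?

yes

Reduce the numerator: -2986 ≡ 5845 (mod 8831), so (-2986/8831) = (5845/8831).
5845 ≡ 1 (mod 4), so quadratic reciprocity gives (5845/8831) = (8831/5845). Reduce: 8831 ≡ 2986 (mod 5845). Now have (2986/5845).
Factor out 2: 2986 = 2·1493. Since 5845 ≡ 5 (mod 8), (2/5845) = -1. Now have -(1493/5845).
1493 ≡ 1 (mod 4), so quadratic reciprocity gives (1493/5845) = (5845/1493). Reduce: 5845 ≡ 1366 (mod 1493). Now have -(1366/1493).
Factor out 2: 1366 = 2·683. Since 1493 ≡ 5 (mod 8), (2/1493) = -1. Now have (683/1493).
1493 ≡ 1 (mod 4), so quadratic reciprocity gives (683/1493) = (1493/683). Reduce: 1493 ≡ 127 (mod 683). Now have (127/683).
Both 127 ≡ 3 and 683 ≡ 3 (mod 4), so reciprocity gives (127/683) = -(683/127). Reduce: 683 ≡ 48 (mod 127). Now have -(48/127).
Factor out 2: 48 = 2^4·3. Since 127 ≡ 7 (mod 8), (2/127) = +1, and (2/127)^4 = +1. Now have -(3/127).
Both 3 ≡ 3 and 127 ≡ 3 (mod 4), so reciprocity gives (3/127) = -(127/3). Reduce: 127 ≡ 1 (mod 3). Now have (1/3).
(1/3) = 1. Collecting the sign factors: 1.
(-2986/8831) = 1, and 8831 is prime, so -2986 is a quadratic residue mod 8831.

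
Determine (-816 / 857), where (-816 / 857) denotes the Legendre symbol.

1

Reduce the numerator: -816 ≡ 41 (mod 857), so (-816 / 857) = (41 / 857).
41 ≡ 1 (mod 4), so quadratic reciprocity gives (41 / 857) = (857 / 41). Reduce: 857 ≡ 37 (mod 41). Now have (37 / 41).
37 ≡ 1 (mod 4), so quadratic reciprocity gives (37 / 41) = (41 / 37). Reduce: 41 ≡ 4 (mod 37). Now have (4 / 37).
Factor out 2: 4 = 2^2. Since 37 ≡ 5 (mod 8), (2 / 37) = -1, and (2 / 37)^2 = +1. Now have (1 / 37).
(1 / 37) = 1. Collecting the sign factors: 1.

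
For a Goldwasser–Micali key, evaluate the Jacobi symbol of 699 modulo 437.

-1

(699/437)
  = (262/437)    [699 ≡ 262 mod 437]
  = -(131/437)    [437 ≡ 5 mod 8 ⇒ (2/437) = -1]
  = -(437/131)    [QR: 437 ≡ 1 mod 4, sign kept]
  = -(44/131)    [437 ≡ 44 mod 131]
  = -(11/131)    [131 ≡ 3 mod 8 ⇒ (2/131)^2 = +1]
  = (131/11)    [QR: both ≡ 3 mod 4, sign flips]
  = (10/11)    [131 ≡ 10 mod 11]
  = -(5/11)    [11 ≡ 3 mod 8 ⇒ (2/11) = -1]
  = -(11/5)    [QR: 5 ≡ 1 mod 4, sign kept]
  = -(1/5)    [11 ≡ 1 mod 5]
  = -1    [(1/5) = 1]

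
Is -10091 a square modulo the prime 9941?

yes

(-10091/9941)
  = (10091/9941)    [9941 ≡ 1 mod 4 ⇒ (-1/9941) = +1]
  = (150/9941)    [10091 ≡ 150 mod 9941]
  = -(75/9941)    [9941 ≡ 5 mod 8 ⇒ (2/9941) = -1]
  = -(9941/75)    [QR: 9941 ≡ 1 mod 4, sign kept]
  = -(41/75)    [9941 ≡ 41 mod 75]
  = -(75/41)    [QR: 41 ≡ 1 mod 4, sign kept]
  = -(34/41)    [75 ≡ 34 mod 41]
  = -(17/41)    [41 ≡ 1 mod 8 ⇒ (2/41) = +1]
  = -(41/17)    [QR: 17 ≡ 1 mod 4, sign kept]
  = -(7/17)    [41 ≡ 7 mod 17]
  = -(17/7)    [QR: 17 ≡ 1 mod 4, sign kept]
  = -(3/7)    [17 ≡ 3 mod 7]
  = (7/3)    [QR: both ≡ 3 mod 4, sign flips]
  = (1/3)    [7 ≡ 1 mod 3]
  = 1    [(1/3) = 1]
(-10091/9941) = 1, and 9941 is prime, so -10091 is a quadratic residue mod 9941.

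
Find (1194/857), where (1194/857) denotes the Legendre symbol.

-1

(1194/857)
  = (337/857)    [1194 ≡ 337 mod 857]
  = (857/337)    [QR: 337 ≡ 1 mod 4, sign kept]
  = (183/337)    [857 ≡ 183 mod 337]
  = (337/183)    [QR: 337 ≡ 1 mod 4, sign kept]
  = (154/183)    [337 ≡ 154 mod 183]
  = (77/183)    [183 ≡ 7 mod 8 ⇒ (2/183) = +1]
  = (183/77)    [QR: 77 ≡ 1 mod 4, sign kept]
  = (29/77)    [183 ≡ 29 mod 77]
  = (77/29)    [QR: 29 ≡ 1 mod 4, sign kept]
  = (19/29)    [77 ≡ 19 mod 29]
  = (29/19)    [QR: 29 ≡ 1 mod 4, sign kept]
  = (10/19)    [29 ≡ 10 mod 19]
  = -(5/19)    [19 ≡ 3 mod 8 ⇒ (2/19) = -1]
  = -(19/5)    [QR: 5 ≡ 1 mod 4, sign kept]
  = -(4/5)    [19 ≡ 4 mod 5]
  = -(1/5)    [5 ≡ 5 mod 8 ⇒ (2/5)^2 = +1]
  = -1    [(1/5) = 1]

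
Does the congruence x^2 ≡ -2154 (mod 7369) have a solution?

no

Pull out -1: (-2154|7369) = (-1|7369)·(2154|7369). Since 7369 ≡ 1 (mod 4), (-1|7369) = +1. Now have (2154|7369).
Factor out 2: 2154 = 2·1077. Since 7369 ≡ 1 (mod 8), (2|7369) = +1. Now have (1077|7369).
1077 ≡ 1 (mod 4), so quadratic reciprocity gives (1077|7369) = (7369|1077). Reduce: 7369 ≡ 907 (mod 1077). Now have (907|1077).
1077 ≡ 1 (mod 4), so quadratic reciprocity gives (907|1077) = (1077|907). Reduce: 1077 ≡ 170 (mod 907). Now have (170|907).
Factor out 2: 170 = 2·85. Since 907 ≡ 3 (mod 8), (2|907) = -1. Now have -(85|907).
85 ≡ 1 (mod 4), so quadratic reciprocity gives (85|907) = (907|85). Reduce: 907 ≡ 57 (mod 85). Now have -(57|85).
57 ≡ 1 (mod 4), so quadratic reciprocity gives (57|85) = (85|57). Reduce: 85 ≡ 28 (mod 57). Now have -(28|57).
Factor out 2: 28 = 2^2·7. Since 57 ≡ 1 (mod 8), (2|57) = +1, and (2|57)^2 = +1. Now have -(7|57).
57 ≡ 1 (mod 4), so quadratic reciprocity gives (7|57) = (57|7). Reduce: 57 ≡ 1 (mod 7). Now have -(1|7).
(1|7) = 1. Collecting the sign factors: -1.
The Legendre symbol is -1, so x^2 ≡ -2154 (mod 7369) has no solution.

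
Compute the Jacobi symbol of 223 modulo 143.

(223|143)
  = (80|143)    [223 ≡ 80 mod 143]
  = (5|143)    [143 ≡ 7 mod 8 ⇒ (2|143)^4 = +1]
  = (143|5)    [QR: 5 ≡ 1 mod 4, sign kept]
  = (3|5)    [143 ≡ 3 mod 5]
  = (5|3)    [QR: 5 ≡ 1 mod 4, sign kept]
  = (2|3)    [5 ≡ 2 mod 3]
  = -(1|3)    [3 ≡ 3 mod 8 ⇒ (2|3) = -1]
  = -1    [(1|3) = 1]

-1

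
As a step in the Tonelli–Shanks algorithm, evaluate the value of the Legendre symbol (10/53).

1

Factor out 2: 10 = 2·5. Since 53 ≡ 5 (mod 8), (2/53) = -1. Now have -(5/53).
5 ≡ 1 (mod 4), so quadratic reciprocity gives (5/53) = (53/5). Reduce: 53 ≡ 3 (mod 5). Now have -(3/5).
5 ≡ 1 (mod 4), so quadratic reciprocity gives (3/5) = (5/3). Reduce: 5 ≡ 2 (mod 3). Now have -(2/3).
Factor out 2: 2 = 2. Since 3 ≡ 3 (mod 8), (2/3) = -1. Now have (1/3).
(1/3) = 1. Collecting the sign factors: 1.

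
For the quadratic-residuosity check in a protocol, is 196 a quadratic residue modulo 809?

yes

(196/809)
  = (49/809)    [809 ≡ 1 mod 8 ⇒ (2/809)^2 = +1]
  = (809/49)    [QR: 49 ≡ 1 mod 4, sign kept]
  = (25/49)    [809 ≡ 25 mod 49]
  = (49/25)    [QR: 25 ≡ 1 mod 4, sign kept]
  = (24/25)    [49 ≡ 24 mod 25]
  = (3/25)    [25 ≡ 1 mod 8 ⇒ (2/25)^3 = +1]
  = (25/3)    [QR: 25 ≡ 1 mod 4, sign kept]
  = (1/3)    [25 ≡ 1 mod 3]
  = 1    [(1/3) = 1]
(196/809) = 1, and 809 is prime, so 196 is a quadratic residue mod 809.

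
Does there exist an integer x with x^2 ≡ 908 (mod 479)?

Reduce the numerator: 908 ≡ 429 (mod 479), so (908/479) = (429/479).
429 ≡ 1 (mod 4), so quadratic reciprocity gives (429/479) = (479/429). Reduce: 479 ≡ 50 (mod 429). Now have (50/429).
Factor out 2: 50 = 2·25. Since 429 ≡ 5 (mod 8), (2/429) = -1. Now have -(25/429).
25 ≡ 1 (mod 4), so quadratic reciprocity gives (25/429) = (429/25). Reduce: 429 ≡ 4 (mod 25). Now have -(4/25).
Factor out 2: 4 = 2^2. Since 25 ≡ 1 (mod 8), (2/25) = +1, and (2/25)^2 = +1. Now have -(1/25).
(1/25) = 1. Collecting the sign factors: -1.
(908/479) = -1, and 479 is prime, so 908 is not a quadratic residue mod 479.

no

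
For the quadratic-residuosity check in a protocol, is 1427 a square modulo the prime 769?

(1427|769)
  = (658|769)    [1427 ≡ 658 mod 769]
  = (329|769)    [769 ≡ 1 mod 8 ⇒ (2|769) = +1]
  = (769|329)    [QR: 329 ≡ 1 mod 4, sign kept]
  = (111|329)    [769 ≡ 111 mod 329]
  = (329|111)    [QR: 329 ≡ 1 mod 4, sign kept]
  = (107|111)    [329 ≡ 107 mod 111]
  = -(111|107)    [QR: both ≡ 3 mod 4, sign flips]
  = -(4|107)    [111 ≡ 4 mod 107]
  = -(1|107)    [107 ≡ 3 mod 8 ⇒ (2|107)^2 = +1]
  = -1    [(1|107) = 1]
The Legendre symbol is -1, so x^2 ≡ 1427 (mod 769) has no solution.

no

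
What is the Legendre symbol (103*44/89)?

-1

By multiplicativity, (103·44/89) = (103/89)·(44/89).
First factor (103/89):
Reduce the numerator: 103 ≡ 14 (mod 89), so (103/89) = (14/89).
Factor out 2: 14 = 2·7. Since 89 ≡ 1 (mod 8), (2/89) = +1. Now have (7/89).
89 ≡ 1 (mod 4), so quadratic reciprocity gives (7/89) = (89/7). Reduce: 89 ≡ 5 (mod 7). Now have (5/7).
5 ≡ 1 (mod 4), so quadratic reciprocity gives (5/7) = (7/5). Reduce: 7 ≡ 2 (mod 5). Now have (2/5).
Factor out 2: 2 = 2. Since 5 ≡ 5 (mod 8), (2/5) = -1. Now have -(1/5).
(1/5) = 1. Collecting the sign factors: -1.
Second factor (44/89):
Factor out 2: 44 = 2^2·11. Since 89 ≡ 1 (mod 8), (2/89) = +1, and (2/89)^2 = +1. Now have (11/89).
89 ≡ 1 (mod 4), so quadratic reciprocity gives (11/89) = (89/11). Reduce: 89 ≡ 1 (mod 11). Now have (1/11).
(1/11) = 1. Collecting the sign factors: 1.
Product: (-1)·(1) = -1.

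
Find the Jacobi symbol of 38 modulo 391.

Factor out 2: 38 = 2·19. Since 391 ≡ 7 (mod 8), (2/391) = +1. Now have (19/391).
Both 19 ≡ 3 and 391 ≡ 3 (mod 4), so reciprocity gives (19/391) = -(391/19). Reduce: 391 ≡ 11 (mod 19). Now have -(11/19).
Both 11 ≡ 3 and 19 ≡ 3 (mod 4), so reciprocity gives (11/19) = -(19/11). Reduce: 19 ≡ 8 (mod 11). Now have (8/11).
Factor out 2: 8 = 2^3. Since 11 ≡ 3 (mod 8), (2/11) = -1, and (2/11)^3 = -1. Now have -(1/11).
(1/11) = 1. Collecting the sign factors: -1.

-1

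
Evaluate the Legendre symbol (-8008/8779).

Reduce the numerator: -8008 ≡ 771 (mod 8779), so (-8008/8779) = (771/8779).
Both 771 ≡ 3 and 8779 ≡ 3 (mod 4), so reciprocity gives (771/8779) = -(8779/771). Reduce: 8779 ≡ 298 (mod 771). Now have -(298/771).
Factor out 2: 298 = 2·149. Since 771 ≡ 3 (mod 8), (2/771) = -1. Now have (149/771).
149 ≡ 1 (mod 4), so quadratic reciprocity gives (149/771) = (771/149). Reduce: 771 ≡ 26 (mod 149). Now have (26/149).
Factor out 2: 26 = 2·13. Since 149 ≡ 5 (mod 8), (2/149) = -1. Now have -(13/149).
13 ≡ 1 (mod 4), so quadratic reciprocity gives (13/149) = (149/13). Reduce: 149 ≡ 6 (mod 13). Now have -(6/13).
Factor out 2: 6 = 2·3. Since 13 ≡ 5 (mod 8), (2/13) = -1. Now have (3/13).
13 ≡ 1 (mod 4), so quadratic reciprocity gives (3/13) = (13/3). Reduce: 13 ≡ 1 (mod 3). Now have (1/3).
(1/3) = 1. Collecting the sign factors: 1.

1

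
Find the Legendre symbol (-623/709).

-1

Reduce the numerator: -623 ≡ 86 (mod 709), so (-623/709) = (86/709).
Factor out 2: 86 = 2·43. Since 709 ≡ 5 (mod 8), (2/709) = -1. Now have -(43/709).
709 ≡ 1 (mod 4), so quadratic reciprocity gives (43/709) = (709/43). Reduce: 709 ≡ 21 (mod 43). Now have -(21/43).
21 ≡ 1 (mod 4), so quadratic reciprocity gives (21/43) = (43/21). Reduce: 43 ≡ 1 (mod 21). Now have -(1/21).
(1/21) = 1. Collecting the sign factors: -1.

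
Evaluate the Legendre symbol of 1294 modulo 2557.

1

Factor out 2: 1294 = 2·647. Since 2557 ≡ 5 (mod 8), (2|2557) = -1. Now have -(647|2557).
2557 ≡ 1 (mod 4), so quadratic reciprocity gives (647|2557) = (2557|647). Reduce: 2557 ≡ 616 (mod 647). Now have -(616|647).
Factor out 2: 616 = 2^3·77. Since 647 ≡ 7 (mod 8), (2|647) = +1, and (2|647)^3 = +1. Now have -(77|647).
77 ≡ 1 (mod 4), so quadratic reciprocity gives (77|647) = (647|77). Reduce: 647 ≡ 31 (mod 77). Now have -(31|77).
77 ≡ 1 (mod 4), so quadratic reciprocity gives (31|77) = (77|31). Reduce: 77 ≡ 15 (mod 31). Now have -(15|31).
Both 15 ≡ 3 and 31 ≡ 3 (mod 4), so reciprocity gives (15|31) = -(31|15). Reduce: 31 ≡ 1 (mod 15). Now have (1|15).
(1|15) = 1. Collecting the sign factors: 1.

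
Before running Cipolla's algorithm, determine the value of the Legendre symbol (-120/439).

Pull out -1: (-120/439) = (-1/439)·(120/439). Since 439 ≡ 3 (mod 4), (-1/439) = -1. Now have -(120/439).
Factor out 2: 120 = 2^3·15. Since 439 ≡ 7 (mod 8), (2/439) = +1, and (2/439)^3 = +1. Now have -(15/439).
Both 15 ≡ 3 and 439 ≡ 3 (mod 4), so reciprocity gives (15/439) = -(439/15). Reduce: 439 ≡ 4 (mod 15). Now have (4/15).
Factor out 2: 4 = 2^2. Since 15 ≡ 7 (mod 8), (2/15) = +1, and (2/15)^2 = +1. Now have (1/15).
(1/15) = 1. Collecting the sign factors: 1.

1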